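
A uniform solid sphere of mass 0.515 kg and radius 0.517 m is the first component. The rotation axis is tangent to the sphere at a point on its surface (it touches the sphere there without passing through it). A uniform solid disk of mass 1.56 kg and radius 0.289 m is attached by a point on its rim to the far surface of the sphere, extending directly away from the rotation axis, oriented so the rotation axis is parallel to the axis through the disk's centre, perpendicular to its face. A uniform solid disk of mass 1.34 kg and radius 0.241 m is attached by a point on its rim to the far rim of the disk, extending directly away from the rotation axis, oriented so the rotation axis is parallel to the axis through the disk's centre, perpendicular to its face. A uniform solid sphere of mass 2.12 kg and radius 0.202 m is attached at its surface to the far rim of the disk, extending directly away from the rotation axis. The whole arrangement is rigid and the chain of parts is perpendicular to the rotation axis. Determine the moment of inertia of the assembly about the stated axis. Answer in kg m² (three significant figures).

18.8

Solid sphere: I_cm = (2/5)MR² = (2/5)(0.515)(0.517)² = 0.055062 kg m²; centre at d = 0.517 m, so I = I_cm + Md² gives I = 0.055062 + (0.515)(0.517)² = 0.19272 kg m².
Solid disk: I_cm = (1/2)MR² = (1/2)(1.56)(0.289)² = 0.065146 kg m²; centre at d = 0.517 + 0.517 + 0.289 = 1.323 m, so I = I_cm + Md² gives I = 0.065146 + (1.56)(1.323)² = 2.7957 kg m².
Solid disk: I_cm = (1/2)MR² = (1/2)(1.34)(0.241)² = 0.038914 kg m²; centre at d = 0.517 + 0.517 + 0.289 + 0.289 + 0.241 = 1.853 m, so I = I_cm + Md² gives I = 0.038914 + (1.34)(1.853)² = 4.64 kg m².
Solid sphere: I_cm = (2/5)MR² = (2/5)(2.12)(0.202)² = 0.034602 kg m²; centre at d = 0.517 + 0.517 + 0.289 + 0.289 + 0.241 + 0.241 + 0.202 = 2.296 m, so I = I_cm + Md² gives I = 0.034602 + (2.12)(2.296)² = 11.21 kg m².
Total I = 0.19272 + 2.7957 + 4.64 + 11.21 = 18.839 kg m².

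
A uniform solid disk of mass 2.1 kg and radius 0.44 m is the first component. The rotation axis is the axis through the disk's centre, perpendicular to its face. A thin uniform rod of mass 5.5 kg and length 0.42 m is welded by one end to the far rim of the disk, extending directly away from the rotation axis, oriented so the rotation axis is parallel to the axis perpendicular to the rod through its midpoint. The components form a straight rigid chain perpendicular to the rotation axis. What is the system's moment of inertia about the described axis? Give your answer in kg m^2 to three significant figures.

2.61

Solid disk: I_cm = (1/2)MR² = (1/2)(2.1)(0.44)² = 0.20328 kg m^2; axis through the centre, so I = 0.20328 kg m^2.
Thin rod: I_cm = (1/12)ML² = (1/12)(5.5)(0.42)² = 0.08085 kg m^2; centre at d = 0.44 + 0.21 = 0.65 m, so the parallel axis theorem gives I = 0.08085 + (5.5)(0.65)² = 2.4046 kg m^2.
Total I = 0.20328 + 2.4046 = 2.6079 kg m^2.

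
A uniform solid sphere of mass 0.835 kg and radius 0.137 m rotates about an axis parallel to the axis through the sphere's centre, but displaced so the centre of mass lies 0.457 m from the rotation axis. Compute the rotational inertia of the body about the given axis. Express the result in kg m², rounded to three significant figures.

I_cm = (2/5)MR² = (2/5)(0.835)(0.137)² = 0.0062688 kg m²; centre at d = 0.457 m, so the parallel axis theorem gives I = 0.0062688 + (0.835)(0.457)² = 0.18066 kg m².

0.181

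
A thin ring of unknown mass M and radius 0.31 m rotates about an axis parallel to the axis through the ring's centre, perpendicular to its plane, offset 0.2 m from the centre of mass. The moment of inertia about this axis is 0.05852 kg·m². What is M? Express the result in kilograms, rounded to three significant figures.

0.430

I = I_cm + Md² = MR² + Md² = M·[1·(0.31)² + (0.2)²] = M·0.1361.
So M = 0.05852 / 0.1361 = 0.42998 kg.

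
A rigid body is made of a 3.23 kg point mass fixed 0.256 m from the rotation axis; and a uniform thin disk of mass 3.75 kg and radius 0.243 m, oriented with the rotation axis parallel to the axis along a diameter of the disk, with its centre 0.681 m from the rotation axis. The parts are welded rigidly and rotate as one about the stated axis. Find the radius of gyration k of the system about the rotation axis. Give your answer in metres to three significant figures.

Point mass: I_cm = 0; centre at d = 0.256 m, so the parallel axis theorem gives I = 0 + (3.23)(0.256)² = 0.21168 kg m².
Thin disk: I_cm = (1/4)MR² = (1/4)(3.75)(0.243)² = 0.055358 kg m²; centre at d = 0.681 m, so the parallel axis theorem gives I = 0.055358 + (3.75)(0.681)² = 1.7945 kg m².
Total I = 2.0061 kg m²; total mass M = 6.98 kg.
k = √(I/M) = √(2.0061/6.98) = 0.53611 m.

0.536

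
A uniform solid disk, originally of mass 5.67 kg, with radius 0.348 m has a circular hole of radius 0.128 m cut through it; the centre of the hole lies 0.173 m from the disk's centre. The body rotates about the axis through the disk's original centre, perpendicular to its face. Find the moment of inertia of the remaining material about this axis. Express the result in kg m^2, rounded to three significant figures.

0.314

Unpierced body about its centre: I₀ = (1/2)MR² = (1/2)(5.67)(0.348)² = 0.34333 kg m^2.
The removed disk has mass m = M·(r/R)² = (5.67)(0.128/0.348)² = 0.76709 kg (same uniform areal density).
Its moment of inertia about the rotation axis (parallel-axis theorem): I_hole = (1/2)mr² + md² = (1/2)(0.76709)(0.128)² + (0.76709)(0.173)² = 0.029242 kg m^2.
Treating the hole as negative mass, I = I₀ − I_hole = 0.34333 − 0.029242 = 0.31409 kg m^2.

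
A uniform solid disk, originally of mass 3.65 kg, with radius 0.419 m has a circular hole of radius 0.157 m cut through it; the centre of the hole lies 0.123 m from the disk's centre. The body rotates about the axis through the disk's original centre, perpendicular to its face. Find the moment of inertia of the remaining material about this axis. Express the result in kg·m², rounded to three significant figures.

0.306

Unpierced body about its centre: I₀ = (1/2)MR² = (1/2)(3.65)(0.419)² = 0.3204 kg·m².
The removed disk has mass m = M·(r/R)² = (3.65)(0.157/0.419)² = 0.51246 kg (same uniform areal density).
Its moment of inertia about the rotation axis (parallel-axis theorem): I_hole = (1/2)mr² + md² = (1/2)(0.51246)(0.157)² + (0.51246)(0.123)² = 0.014069 kg·m².
Treating the hole as negative mass, I = I₀ − I_hole = 0.3204 − 0.014069 = 0.30633 kg·m².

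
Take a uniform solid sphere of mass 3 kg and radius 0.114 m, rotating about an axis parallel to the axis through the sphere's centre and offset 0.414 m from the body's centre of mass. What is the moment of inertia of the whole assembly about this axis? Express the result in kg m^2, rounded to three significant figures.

0.530

I_cm = (2/5)MR² = (2/5)(3)(0.114)² = 0.015595 kg m^2; centre at d = 0.414 m, so I = I_cm + Md² gives I = 0.015595 + (3)(0.414)² = 0.52978 kg m^2.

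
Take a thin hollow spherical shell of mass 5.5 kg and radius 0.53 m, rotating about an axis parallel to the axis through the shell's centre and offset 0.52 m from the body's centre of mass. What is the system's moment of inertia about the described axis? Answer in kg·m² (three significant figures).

2.52

I_cm = (2/3)MR² = (2/3)(5.5)(0.53)² = 1.03 kg·m²; centre at d = 0.52 m, so I = I_cm + Md² gives I = 1.03 + (5.5)(0.52)² = 2.5172 kg·m².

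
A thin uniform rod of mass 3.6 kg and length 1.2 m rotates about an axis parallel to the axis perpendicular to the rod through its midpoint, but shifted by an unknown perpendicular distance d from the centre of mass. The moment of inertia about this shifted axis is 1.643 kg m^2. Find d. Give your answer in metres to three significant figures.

0.580

About the centre-of-mass axis, I_cm = (1/12)ML² = (1/12)(3.6)(1.2)² = 0.432 kg m^2.
Parallel axis theorem: I = I_cm + Md², so Md² = 1.643 − 0.432 = 1.211 kg m^2.
d = √(1.211 / 3.6) = 0.57999 m.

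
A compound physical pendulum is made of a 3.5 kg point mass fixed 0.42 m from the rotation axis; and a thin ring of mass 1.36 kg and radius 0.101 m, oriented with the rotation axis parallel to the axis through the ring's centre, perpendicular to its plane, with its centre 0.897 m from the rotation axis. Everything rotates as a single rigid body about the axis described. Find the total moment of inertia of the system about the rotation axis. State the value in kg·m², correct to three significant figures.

Point mass: I_cm = 0; centre at d = 0.42 m, so the parallel axis theorem gives I = 0 + (3.5)(0.42)² = 0.6174 kg·m².
Thin ring: I_cm = MR² = (1.36)(0.101)² = 0.013873 kg·m²; centre at d = 0.897 m, so the parallel axis theorem gives I = 0.013873 + (1.36)(0.897)² = 1.1081 kg·m².
Total I = 0.6174 + 1.1081 = 1.7255 kg·m².

1.73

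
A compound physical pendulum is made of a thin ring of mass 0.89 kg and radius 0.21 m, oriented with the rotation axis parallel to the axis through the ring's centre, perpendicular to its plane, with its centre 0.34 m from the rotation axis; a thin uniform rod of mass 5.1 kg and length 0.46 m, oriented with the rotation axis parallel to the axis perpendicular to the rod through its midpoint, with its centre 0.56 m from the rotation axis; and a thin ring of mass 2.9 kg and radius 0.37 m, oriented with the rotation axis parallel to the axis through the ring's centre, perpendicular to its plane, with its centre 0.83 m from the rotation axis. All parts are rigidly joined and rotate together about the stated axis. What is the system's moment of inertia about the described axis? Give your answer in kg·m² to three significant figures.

Thin ring: I_cm = MR² = (0.89)(0.21)² = 0.039249 kg·m²; centre at d = 0.34 m, so the parallel axis theorem gives I = 0.039249 + (0.89)(0.34)² = 0.14213 kg·m².
Thin rod: I_cm = (1/12)ML² = (1/12)(5.1)(0.46)² = 0.08993 kg·m²; centre at d = 0.56 m, so the parallel axis theorem gives I = 0.08993 + (5.1)(0.56)² = 1.6893 kg·m².
Thin ring: I_cm = MR² = (2.9)(0.37)² = 0.39701 kg·m²; centre at d = 0.83 m, so the parallel axis theorem gives I = 0.39701 + (2.9)(0.83)² = 2.3948 kg·m².
Total I = 0.14213 + 1.6893 + 2.3948 = 4.2262 kg·m².

4.23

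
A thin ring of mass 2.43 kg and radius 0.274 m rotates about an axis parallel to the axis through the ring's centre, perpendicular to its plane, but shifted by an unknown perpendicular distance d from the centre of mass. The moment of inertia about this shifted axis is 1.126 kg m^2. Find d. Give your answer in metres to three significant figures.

About the centre-of-mass axis, I_cm = MR² = (2.43)(0.274)² = 0.18243 kg m^2.
Parallel axis theorem: I = I_cm + Md², so Md² = 1.126 − 0.18243 = 0.94357 kg m^2.
d = √(0.94357 / 2.43) = 0.62314 m.

0.623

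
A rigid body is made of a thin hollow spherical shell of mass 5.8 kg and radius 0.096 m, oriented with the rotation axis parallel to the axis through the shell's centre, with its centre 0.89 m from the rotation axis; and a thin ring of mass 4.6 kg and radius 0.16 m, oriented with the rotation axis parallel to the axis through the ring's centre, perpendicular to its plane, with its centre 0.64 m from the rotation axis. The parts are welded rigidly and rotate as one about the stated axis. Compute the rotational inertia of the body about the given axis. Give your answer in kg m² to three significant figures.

Spherical shell: I_cm = (2/3)MR² = (2/3)(5.8)(0.096)² = 0.035635 kg m²; centre at d = 0.89 m, so I = I_cm + Md² gives I = 0.035635 + (5.8)(0.89)² = 4.6298 kg m².
Thin ring: I_cm = MR² = (4.6)(0.16)² = 0.11776 kg m²; centre at d = 0.64 m, so I = I_cm + Md² gives I = 0.11776 + (4.6)(0.64)² = 2.0019 kg m².
Total I = 4.6298 + 2.0019 = 6.6317 kg m².

6.63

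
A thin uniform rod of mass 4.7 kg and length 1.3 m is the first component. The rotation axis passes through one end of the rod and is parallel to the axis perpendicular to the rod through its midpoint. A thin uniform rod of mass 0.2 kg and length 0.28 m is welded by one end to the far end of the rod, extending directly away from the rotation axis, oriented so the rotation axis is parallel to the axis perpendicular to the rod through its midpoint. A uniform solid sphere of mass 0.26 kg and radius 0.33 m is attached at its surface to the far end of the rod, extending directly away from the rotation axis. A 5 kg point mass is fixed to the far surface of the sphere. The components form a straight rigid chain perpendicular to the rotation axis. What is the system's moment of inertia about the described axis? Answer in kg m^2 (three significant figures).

29.1

Thin rod: I_cm = (1/12)ML² = (1/12)(4.7)(1.3)² = 0.66192 kg m^2; centre at d = 0.65 m, so I = I_cm + Md² gives I = 0.66192 + (4.7)(0.65)² = 2.6477 kg m^2.
Thin rod: I_cm = (1/12)ML² = (1/12)(0.2)(0.28)² = 0.0013067 kg m^2; centre at d = 0.65 + 0.65 + 0.14 = 1.44 m, so I = I_cm + Md² gives I = 0.0013067 + (0.2)(1.44)² = 0.41603 kg m^2.
Solid sphere: I_cm = (2/5)MR² = (2/5)(0.26)(0.33)² = 0.011326 kg m^2; centre at d = 0.65 + 0.65 + 0.14 + 0.14 + 0.33 = 1.91 m, so I = I_cm + Md² gives I = 0.011326 + (0.26)(1.91)² = 0.95983 kg m^2.
Point mass: I_cm = 0; centre at d = 0.65 + 0.65 + 0.14 + 0.14 + 0.33 + 0.33 = 2.24 m, so I = I_cm + Md² gives I = 0 + (5)(2.24)² = 25.088 kg m^2.
Total I = 2.6477 + 0.41603 + 0.95983 + 25.088 = 29.112 kg m^2.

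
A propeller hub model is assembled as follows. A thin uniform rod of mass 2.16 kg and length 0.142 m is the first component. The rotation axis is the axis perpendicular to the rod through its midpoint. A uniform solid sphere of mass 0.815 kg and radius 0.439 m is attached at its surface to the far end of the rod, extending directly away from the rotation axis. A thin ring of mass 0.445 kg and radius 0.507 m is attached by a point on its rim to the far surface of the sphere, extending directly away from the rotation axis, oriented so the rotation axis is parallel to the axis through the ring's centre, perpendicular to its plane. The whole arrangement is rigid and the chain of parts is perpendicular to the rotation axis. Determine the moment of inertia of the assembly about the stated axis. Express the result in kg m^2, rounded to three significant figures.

1.34

Thin rod: I_cm = (1/12)ML² = (1/12)(2.16)(0.142)² = 0.0036295 kg m^2; axis through the centre, so I = 0.0036295 kg m^2.
Solid sphere: I_cm = (2/5)MR² = (2/5)(0.815)(0.439)² = 0.062827 kg m^2; centre at d = 0.071 + 0.439 = 0.51 m, so the parallel axis theorem gives I = 0.062827 + (0.815)(0.51)² = 0.27481 kg m^2.
Thin ring: I_cm = MR² = (0.445)(0.507)² = 0.11439 kg m^2; centre at d = 0.071 + 0.439 + 0.439 + 0.507 = 1.456 m, so the parallel axis theorem gives I = 0.11439 + (0.445)(1.456)² = 1.0578 kg m^2.
Total I = 0.0036295 + 0.27481 + 1.0578 = 1.3362 kg m^2.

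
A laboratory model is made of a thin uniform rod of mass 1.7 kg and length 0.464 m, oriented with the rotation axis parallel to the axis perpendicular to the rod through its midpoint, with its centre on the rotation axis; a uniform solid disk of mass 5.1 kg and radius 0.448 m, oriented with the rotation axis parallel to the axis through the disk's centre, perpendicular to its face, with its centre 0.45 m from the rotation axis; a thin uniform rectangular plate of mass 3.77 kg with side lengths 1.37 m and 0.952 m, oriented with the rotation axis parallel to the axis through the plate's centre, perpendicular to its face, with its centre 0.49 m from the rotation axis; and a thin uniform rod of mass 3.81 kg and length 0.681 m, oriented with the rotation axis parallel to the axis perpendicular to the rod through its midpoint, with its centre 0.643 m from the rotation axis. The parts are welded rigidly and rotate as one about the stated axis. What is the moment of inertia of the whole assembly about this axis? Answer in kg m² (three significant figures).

5.08

Thin rod: I_cm = (1/12)ML² = (1/12)(1.7)(0.464)² = 0.0305 kg m²; axis through the centre, so I = 0.0305 kg m².
Solid disk: I_cm = (1/2)MR² = (1/2)(5.1)(0.448)² = 0.5118 kg m²; centre at d = 0.45 m, so the parallel axis theorem gives I = 0.5118 + (5.1)(0.45)² = 1.5445 kg m².
Rectangular plate: I_cm = (1/12)M(a²+b²) = (1/12)(3.77)[(1.37)² + (0.952)²] = 0.87439 kg m²; centre at d = 0.49 m, so the parallel axis theorem gives I = 0.87439 + (3.77)(0.49)² = 1.7796 kg m².
Thin rod: I_cm = (1/12)ML² = (1/12)(3.81)(0.681)² = 0.14724 kg m²; centre at d = 0.643 m, so the parallel axis theorem gives I = 0.14724 + (3.81)(0.643)² = 1.7225 kg m².
Total I = 0.0305 + 1.5445 + 1.7796 + 1.7225 = 5.0771 kg m².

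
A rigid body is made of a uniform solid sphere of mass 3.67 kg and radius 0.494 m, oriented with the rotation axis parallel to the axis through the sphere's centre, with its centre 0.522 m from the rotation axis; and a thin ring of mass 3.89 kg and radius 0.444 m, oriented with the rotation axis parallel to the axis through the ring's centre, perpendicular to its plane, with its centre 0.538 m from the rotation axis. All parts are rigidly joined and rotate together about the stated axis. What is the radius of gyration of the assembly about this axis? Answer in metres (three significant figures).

0.656

Solid sphere: I_cm = (2/5)MR² = (2/5)(3.67)(0.494)² = 0.35824 kg·m²; centre at d = 0.522 m, so the parallel axis theorem gives I = 0.35824 + (3.67)(0.522)² = 1.3583 kg·m².
Thin ring: I_cm = MR² = (3.89)(0.444)² = 0.76686 kg·m²; centre at d = 0.538 m, so the parallel axis theorem gives I = 0.76686 + (3.89)(0.538)² = 1.8928 kg·m².
Total I = 3.2511 kg·m²; total mass M = 7.56 kg.
k = √(I/M) = √(3.2511/7.56) = 0.65577 m.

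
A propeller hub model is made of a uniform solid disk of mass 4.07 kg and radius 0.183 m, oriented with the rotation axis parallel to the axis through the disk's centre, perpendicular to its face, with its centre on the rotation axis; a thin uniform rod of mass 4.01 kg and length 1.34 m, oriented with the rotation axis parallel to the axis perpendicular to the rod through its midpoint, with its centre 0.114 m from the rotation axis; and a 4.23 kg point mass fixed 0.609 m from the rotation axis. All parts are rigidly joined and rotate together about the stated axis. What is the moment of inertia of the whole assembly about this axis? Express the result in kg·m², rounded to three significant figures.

2.29

Solid disk: I_cm = (1/2)MR² = (1/2)(4.07)(0.183)² = 0.06815 kg·m²; axis through the centre, so I = 0.06815 kg·m².
Thin rod: I_cm = (1/12)ML² = (1/12)(4.01)(1.34)² = 0.60003 kg·m²; centre at d = 0.114 m, so the parallel axis theorem gives I = 0.60003 + (4.01)(0.114)² = 0.65214 kg·m².
Point mass: I_cm = 0; centre at d = 0.609 m, so the parallel axis theorem gives I = 0 + (4.23)(0.609)² = 1.5688 kg·m².
Total I = 0.06815 + 0.65214 + 1.5688 = 2.2891 kg·m².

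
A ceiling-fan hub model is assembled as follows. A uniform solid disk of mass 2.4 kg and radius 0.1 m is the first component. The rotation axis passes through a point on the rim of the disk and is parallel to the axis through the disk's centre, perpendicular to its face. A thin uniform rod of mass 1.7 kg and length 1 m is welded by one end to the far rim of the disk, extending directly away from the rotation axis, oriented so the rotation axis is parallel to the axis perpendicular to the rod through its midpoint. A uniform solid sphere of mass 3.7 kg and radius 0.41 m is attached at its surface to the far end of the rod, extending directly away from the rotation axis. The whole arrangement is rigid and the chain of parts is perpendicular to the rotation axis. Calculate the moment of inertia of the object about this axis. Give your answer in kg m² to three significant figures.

Solid disk: I_cm = (1/2)MR² = (1/2)(2.4)(0.1)² = 0.012 kg m²; centre at d = 0.1 m, so I = I_cm + Md² gives I = 0.012 + (2.4)(0.1)² = 0.036 kg m².
Thin rod: I_cm = (1/12)ML² = (1/12)(1.7)(1)² = 0.14167 kg m²; centre at d = 0.1 + 0.1 + 0.5 = 0.7 m, so I = I_cm + Md² gives I = 0.14167 + (1.7)(0.7)² = 0.97467 kg m².
Solid sphere: I_cm = (2/5)MR² = (2/5)(3.7)(0.41)² = 0.24879 kg m²; centre at d = 0.1 + 0.1 + 0.5 + 0.5 + 0.41 = 1.61 m, so I = I_cm + Md² gives I = 0.24879 + (3.7)(1.61)² = 9.8396 kg m².
Total I = 0.036 + 0.97467 + 9.8396 = 10.85 kg m².

10.9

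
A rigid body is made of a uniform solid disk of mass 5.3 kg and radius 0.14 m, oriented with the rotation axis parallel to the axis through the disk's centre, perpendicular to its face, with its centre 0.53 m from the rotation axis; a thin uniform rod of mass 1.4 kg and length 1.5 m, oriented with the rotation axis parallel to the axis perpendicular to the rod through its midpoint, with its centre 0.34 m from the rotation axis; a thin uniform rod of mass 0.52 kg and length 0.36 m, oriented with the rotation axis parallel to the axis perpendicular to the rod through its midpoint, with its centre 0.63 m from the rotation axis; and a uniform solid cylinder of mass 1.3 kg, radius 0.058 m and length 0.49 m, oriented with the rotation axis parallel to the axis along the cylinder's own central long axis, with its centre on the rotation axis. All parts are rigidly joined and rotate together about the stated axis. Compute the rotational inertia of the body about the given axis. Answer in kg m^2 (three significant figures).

Solid disk: I_cm = (1/2)MR² = (1/2)(5.3)(0.14)² = 0.05194 kg m^2; centre at d = 0.53 m, so I = I_cm + Md² gives I = 0.05194 + (5.3)(0.53)² = 1.5407 kg m^2.
Thin rod: I_cm = (1/12)ML² = (1/12)(1.4)(1.5)² = 0.2625 kg m^2; centre at d = 0.34 m, so I = I_cm + Md² gives I = 0.2625 + (1.4)(0.34)² = 0.42434 kg m^2.
Thin rod: I_cm = (1/12)ML² = (1/12)(0.52)(0.36)² = 0.005616 kg m^2; centre at d = 0.63 m, so I = I_cm + Md² gives I = 0.005616 + (0.52)(0.63)² = 0.212 kg m^2.
Solid cylinder: I_cm = (1/2)MR² = (1/2)(1.3)(0.058)² = 0.0021866 kg m^2; axis through the centre, so I = 0.0021866 kg m^2.
Total I = 1.5407 + 0.42434 + 0.212 + 0.0021866 = 2.1792 kg m^2.

2.18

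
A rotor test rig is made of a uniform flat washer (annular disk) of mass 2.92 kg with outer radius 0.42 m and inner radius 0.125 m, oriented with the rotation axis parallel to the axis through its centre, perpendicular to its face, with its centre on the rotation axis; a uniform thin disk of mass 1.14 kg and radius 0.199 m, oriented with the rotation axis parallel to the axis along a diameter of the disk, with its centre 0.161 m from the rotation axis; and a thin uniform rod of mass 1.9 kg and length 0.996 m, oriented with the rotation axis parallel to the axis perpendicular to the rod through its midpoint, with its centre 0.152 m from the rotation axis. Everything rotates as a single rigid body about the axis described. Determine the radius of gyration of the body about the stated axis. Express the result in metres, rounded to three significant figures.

Annular disk: I_cm = (1/2)M(R²+r²) = (1/2)(2.92)[(0.42)² + (0.125)²] = 0.28036 kg m^2; axis through the centre, so I = 0.28036 kg m^2.
Thin disk: I_cm = (1/4)MR² = (1/4)(1.14)(0.199)² = 0.011286 kg m^2; centre at d = 0.161 m, so I = I_cm + Md² gives I = 0.011286 + (1.14)(0.161)² = 0.040836 kg m^2.
Thin rod: I_cm = (1/12)ML² = (1/12)(1.9)(0.996)² = 0.15707 kg m^2; centre at d = 0.152 m, so I = I_cm + Md² gives I = 0.15707 + (1.9)(0.152)² = 0.20097 kg m^2.
Total I = 0.52216 kg m^2; total mass M = 5.96 kg.
k = √(I/M) = √(0.52216/5.96) = 0.29599 m.

0.296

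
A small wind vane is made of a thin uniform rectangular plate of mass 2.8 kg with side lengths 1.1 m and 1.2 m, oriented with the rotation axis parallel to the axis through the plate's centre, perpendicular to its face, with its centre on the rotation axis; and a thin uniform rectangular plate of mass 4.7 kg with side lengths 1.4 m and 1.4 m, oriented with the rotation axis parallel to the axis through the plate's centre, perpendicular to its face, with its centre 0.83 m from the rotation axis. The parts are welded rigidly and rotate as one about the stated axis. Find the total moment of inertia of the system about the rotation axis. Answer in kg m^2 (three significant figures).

5.39

Rectangular plate: I_cm = (1/12)M(a²+b²) = (1/12)(2.8)[(1.1)² + (1.2)²] = 0.61833 kg m^2; axis through the centre, so I = 0.61833 kg m^2.
Rectangular plate: I_cm = (1/12)M(a²+b²) = (1/12)(4.7)[(1.4)² + (1.4)²] = 1.5353 kg m^2; centre at d = 0.83 m, so I = I_cm + Md² gives I = 1.5353 + (4.7)(0.83)² = 4.7732 kg m^2.
Total I = 0.61833 + 4.7732 = 5.3915 kg m^2.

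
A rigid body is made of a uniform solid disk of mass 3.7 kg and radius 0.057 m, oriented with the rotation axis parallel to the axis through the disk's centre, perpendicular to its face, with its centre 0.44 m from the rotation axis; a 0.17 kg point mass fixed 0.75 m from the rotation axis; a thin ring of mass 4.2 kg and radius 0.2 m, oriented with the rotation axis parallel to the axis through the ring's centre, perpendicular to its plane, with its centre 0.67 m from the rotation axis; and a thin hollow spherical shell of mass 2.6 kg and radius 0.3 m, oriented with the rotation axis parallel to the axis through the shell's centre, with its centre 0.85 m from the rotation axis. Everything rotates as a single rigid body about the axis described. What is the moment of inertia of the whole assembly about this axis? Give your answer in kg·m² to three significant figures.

4.91

Solid disk: I_cm = (1/2)MR² = (1/2)(3.7)(0.057)² = 0.0060107 kg·m²; centre at d = 0.44 m, so I = I_cm + Md² gives I = 0.0060107 + (3.7)(0.44)² = 0.72233 kg·m².
Point mass: I_cm = 0; centre at d = 0.75 m, so I = I_cm + Md² gives I = 0 + (0.17)(0.75)² = 0.095625 kg·m².
Thin ring: I_cm = MR² = (4.2)(0.2)² = 0.168 kg·m²; centre at d = 0.67 m, so I = I_cm + Md² gives I = 0.168 + (4.2)(0.67)² = 2.0534 kg·m².
Spherical shell: I_cm = (2/3)MR² = (2/3)(2.6)(0.3)² = 0.156 kg·m²; centre at d = 0.85 m, so I = I_cm + Md² gives I = 0.156 + (2.6)(0.85)² = 2.0345 kg·m².
Total I = 0.72233 + 0.095625 + 2.0534 + 2.0345 = 4.9058 kg·m².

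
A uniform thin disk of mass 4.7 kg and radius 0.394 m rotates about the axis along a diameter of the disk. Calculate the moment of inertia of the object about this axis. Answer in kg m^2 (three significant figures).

0.182

I_cm = (1/4)MR² = (1/4)(4.7)(0.394)² = 0.1824 kg m^2; axis through the centre, so I = 0.1824 kg m^2.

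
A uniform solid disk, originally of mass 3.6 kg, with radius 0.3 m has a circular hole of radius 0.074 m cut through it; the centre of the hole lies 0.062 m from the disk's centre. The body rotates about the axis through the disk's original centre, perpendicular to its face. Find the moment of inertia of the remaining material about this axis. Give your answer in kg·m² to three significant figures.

0.161

Unpierced body about its centre: I₀ = (1/2)MR² = (1/2)(3.6)(0.3)² = 0.162 kg·m².
The removed disk has mass m = M·(r/R)² = (3.6)(0.074/0.3)² = 0.21904 kg (same uniform areal density).
Its moment of inertia about the rotation axis (parallel-axis theorem): I_hole = (1/2)mr² + md² = (1/2)(0.21904)(0.074)² + (0.21904)(0.062)² = 0.0014417 kg·m².
Treating the hole as negative mass, I = I₀ − I_hole = 0.162 − 0.0014417 = 0.16056 kg·m².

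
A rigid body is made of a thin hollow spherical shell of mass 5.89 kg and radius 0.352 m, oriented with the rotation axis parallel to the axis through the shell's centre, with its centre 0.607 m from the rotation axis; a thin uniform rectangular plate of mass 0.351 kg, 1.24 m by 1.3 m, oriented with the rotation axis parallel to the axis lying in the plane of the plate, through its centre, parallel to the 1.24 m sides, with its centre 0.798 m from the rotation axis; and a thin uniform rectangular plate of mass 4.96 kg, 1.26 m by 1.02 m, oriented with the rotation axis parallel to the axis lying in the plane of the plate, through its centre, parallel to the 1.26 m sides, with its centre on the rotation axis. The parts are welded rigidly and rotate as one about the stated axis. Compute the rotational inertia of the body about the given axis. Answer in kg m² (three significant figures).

Spherical shell: I_cm = (2/3)MR² = (2/3)(5.89)(0.352)² = 0.48653 kg m²; centre at d = 0.607 m, so the parallel axis theorem gives I = 0.48653 + (5.89)(0.607)² = 2.6567 kg m².
Rectangular plate: I_cm = (1/12)Mb² = (1/12)(0.351)(1.3)² = 0.049433 kg m²; centre at d = 0.798 m, so the parallel axis theorem gives I = 0.049433 + (0.351)(0.798)² = 0.27295 kg m².
Rectangular plate: I_cm = (1/12)Mb² = (1/12)(4.96)(1.02)² = 0.43003 kg m²; axis through the centre, so I = 0.43003 kg m².
Total I = 2.6567 + 0.27295 + 0.43003 = 3.3597 kg m².

3.36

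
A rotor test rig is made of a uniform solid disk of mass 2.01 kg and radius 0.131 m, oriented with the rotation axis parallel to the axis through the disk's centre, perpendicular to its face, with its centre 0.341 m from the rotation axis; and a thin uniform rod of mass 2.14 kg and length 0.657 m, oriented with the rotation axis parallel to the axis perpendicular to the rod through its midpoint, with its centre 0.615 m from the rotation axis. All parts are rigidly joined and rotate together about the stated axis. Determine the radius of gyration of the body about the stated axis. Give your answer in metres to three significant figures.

0.524

Solid disk: I_cm = (1/2)MR² = (1/2)(2.01)(0.131)² = 0.017247 kg m^2; centre at d = 0.341 m, so I = I_cm + Md² gives I = 0.017247 + (2.01)(0.341)² = 0.25097 kg m^2.
Thin rod: I_cm = (1/12)ML² = (1/12)(2.14)(0.657)² = 0.076977 kg m^2; centre at d = 0.615 m, so I = I_cm + Md² gives I = 0.076977 + (2.14)(0.615)² = 0.88638 kg m^2.
Total I = 1.1374 kg m^2; total mass M = 4.15 kg.
k = √(I/M) = √(1.1374/4.15) = 0.52351 m.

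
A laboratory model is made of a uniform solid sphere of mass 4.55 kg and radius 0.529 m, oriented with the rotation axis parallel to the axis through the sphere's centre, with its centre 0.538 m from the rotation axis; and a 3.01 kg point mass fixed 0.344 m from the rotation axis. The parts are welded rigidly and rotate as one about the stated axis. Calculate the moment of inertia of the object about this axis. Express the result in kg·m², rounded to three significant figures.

2.18

Solid sphere: I_cm = (2/5)MR² = (2/5)(4.55)(0.529)² = 0.50931 kg·m²; centre at d = 0.538 m, so the parallel axis theorem gives I = 0.50931 + (4.55)(0.538)² = 1.8263 kg·m².
Point mass: I_cm = 0; centre at d = 0.344 m, so the parallel axis theorem gives I = 0 + (3.01)(0.344)² = 0.35619 kg·m².
Total I = 1.8263 + 0.35619 = 2.1825 kg·m².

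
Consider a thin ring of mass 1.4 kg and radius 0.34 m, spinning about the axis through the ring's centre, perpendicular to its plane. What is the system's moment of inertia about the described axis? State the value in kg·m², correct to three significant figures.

I_cm = MR² = (1.4)(0.34)² = 0.16184 kg·m²; axis through the centre, so I = 0.16184 kg·m².

0.162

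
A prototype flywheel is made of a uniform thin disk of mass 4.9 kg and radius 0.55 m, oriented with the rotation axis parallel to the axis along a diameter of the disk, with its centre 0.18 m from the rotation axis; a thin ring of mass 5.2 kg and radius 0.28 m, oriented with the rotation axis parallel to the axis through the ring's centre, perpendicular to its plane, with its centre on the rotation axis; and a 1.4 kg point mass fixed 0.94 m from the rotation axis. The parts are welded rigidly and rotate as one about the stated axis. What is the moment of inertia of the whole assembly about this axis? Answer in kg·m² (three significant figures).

Thin disk: I_cm = (1/4)MR² = (1/4)(4.9)(0.55)² = 0.37056 kg·m²; centre at d = 0.18 m, so I = I_cm + Md² gives I = 0.37056 + (4.9)(0.18)² = 0.52932 kg·m².
Thin ring: I_cm = MR² = (5.2)(0.28)² = 0.40768 kg·m²; axis through the centre, so I = 0.40768 kg·m².
Point mass: I_cm = 0; centre at d = 0.94 m, so I = I_cm + Md² gives I = 0 + (1.4)(0.94)² = 1.237 kg·m².
Total I = 0.52932 + 0.40768 + 1.237 = 2.174 kg·m².

2.17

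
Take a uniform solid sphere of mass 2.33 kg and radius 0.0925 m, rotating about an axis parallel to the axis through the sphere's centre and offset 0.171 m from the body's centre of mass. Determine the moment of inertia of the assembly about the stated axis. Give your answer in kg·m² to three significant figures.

I_cm = (2/5)MR² = (2/5)(2.33)(0.0925)² = 0.0079744 kg·m²; centre at d = 0.171 m, so the parallel axis theorem gives I = 0.0079744 + (2.33)(0.171)² = 0.076106 kg·m².

0.0761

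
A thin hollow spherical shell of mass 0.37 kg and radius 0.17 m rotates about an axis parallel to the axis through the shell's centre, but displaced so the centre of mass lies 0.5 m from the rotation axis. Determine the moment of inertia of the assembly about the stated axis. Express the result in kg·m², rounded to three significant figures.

I_cm = (2/3)MR² = (2/3)(0.37)(0.17)² = 0.0071287 kg·m²; centre at d = 0.5 m, so the parallel axis theorem gives I = 0.0071287 + (0.37)(0.5)² = 0.099629 kg·m².

0.0996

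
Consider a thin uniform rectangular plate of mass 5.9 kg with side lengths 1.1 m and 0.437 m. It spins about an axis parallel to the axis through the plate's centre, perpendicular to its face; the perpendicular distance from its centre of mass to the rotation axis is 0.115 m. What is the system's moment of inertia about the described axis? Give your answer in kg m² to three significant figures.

0.767

I_cm = (1/12)M(a²+b²) = (1/12)(5.9)[(1.1)² + (0.437)²] = 0.68881 kg m²; centre at d = 0.115 m, so I = I_cm + Md² gives I = 0.68881 + (5.9)(0.115)² = 0.76684 kg m².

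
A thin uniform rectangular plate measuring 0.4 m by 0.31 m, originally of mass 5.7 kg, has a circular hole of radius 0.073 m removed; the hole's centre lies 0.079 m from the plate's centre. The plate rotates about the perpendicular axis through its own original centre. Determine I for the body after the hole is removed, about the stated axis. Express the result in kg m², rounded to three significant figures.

0.115

Unpierced body about its centre: I₀ = (1/12)M(a²+b²) = (1/12)(5.7)[(0.4)² + (0.31)²] = 0.12165 kg m².
The removed disk has mass m = M·πr²/(ab) = (5.7)·π(0.073)²/(0.4·0.31) = 0.76957 kg (same uniform areal density).
Its moment of inertia about the rotation axis (parallel-axis theorem): I_hole = (1/2)mr² + md² = (1/2)(0.76957)(0.073)² + (0.76957)(0.079)² = 0.0068534 kg m².
Treating the hole as negative mass, I = I₀ − I_hole = 0.12165 − 0.0068534 = 0.11479 kg m².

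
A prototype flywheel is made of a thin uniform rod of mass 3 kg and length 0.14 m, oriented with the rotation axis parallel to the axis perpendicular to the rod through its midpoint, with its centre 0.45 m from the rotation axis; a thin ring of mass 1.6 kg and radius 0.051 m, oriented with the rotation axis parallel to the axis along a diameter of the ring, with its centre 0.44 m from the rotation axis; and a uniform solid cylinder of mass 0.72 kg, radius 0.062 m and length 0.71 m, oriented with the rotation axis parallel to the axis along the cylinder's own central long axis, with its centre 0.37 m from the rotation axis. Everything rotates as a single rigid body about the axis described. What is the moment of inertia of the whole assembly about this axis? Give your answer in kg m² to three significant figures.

Thin rod: I_cm = (1/12)ML² = (1/12)(3)(0.14)² = 0.0049 kg m²; centre at d = 0.45 m, so I = I_cm + Md² gives I = 0.0049 + (3)(0.45)² = 0.6124 kg m².
Thin ring: I_cm = (1/2)MR² = (1/2)(1.6)(0.051)² = 0.0020808 kg m²; centre at d = 0.44 m, so I = I_cm + Md² gives I = 0.0020808 + (1.6)(0.44)² = 0.31184 kg m².
Solid cylinder: I_cm = (1/2)MR² = (1/2)(0.72)(0.062)² = 0.0013838 kg m²; centre at d = 0.37 m, so I = I_cm + Md² gives I = 0.0013838 + (0.72)(0.37)² = 0.099952 kg m².
Total I = 0.6124 + 0.31184 + 0.099952 = 1.0242 kg m².

1.02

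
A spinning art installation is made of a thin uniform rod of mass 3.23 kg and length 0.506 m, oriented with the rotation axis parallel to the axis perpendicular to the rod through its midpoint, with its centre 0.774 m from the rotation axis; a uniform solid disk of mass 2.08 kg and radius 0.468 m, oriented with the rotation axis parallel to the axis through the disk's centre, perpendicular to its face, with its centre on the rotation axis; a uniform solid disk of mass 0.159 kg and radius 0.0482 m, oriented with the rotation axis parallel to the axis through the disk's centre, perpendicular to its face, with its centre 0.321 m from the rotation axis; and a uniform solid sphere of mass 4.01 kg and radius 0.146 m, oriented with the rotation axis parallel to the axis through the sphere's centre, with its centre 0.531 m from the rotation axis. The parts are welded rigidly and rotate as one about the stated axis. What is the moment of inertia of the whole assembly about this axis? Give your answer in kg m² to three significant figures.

Thin rod: I_cm = (1/12)ML² = (1/12)(3.23)(0.506)² = 0.068916 kg m²; centre at d = 0.774 m, so I = I_cm + Md² gives I = 0.068916 + (3.23)(0.774)² = 2.0039 kg m².
Solid disk: I_cm = (1/2)MR² = (1/2)(2.08)(0.468)² = 0.22778 kg m²; axis through the centre, so I = 0.22778 kg m².
Solid disk: I_cm = (1/2)MR² = (1/2)(0.159)(0.0482)² = 0.0001847 kg m²; centre at d = 0.321 m, so I = I_cm + Md² gives I = 0.0001847 + (0.159)(0.321)² = 0.016568 kg m².
Solid sphere: I_cm = (2/5)MR² = (2/5)(4.01)(0.146)² = 0.034191 kg m²; centre at d = 0.531 m, so I = I_cm + Md² gives I = 0.034191 + (4.01)(0.531)² = 1.1649 kg m².
Total I = 2.0039 + 0.22778 + 0.016568 + 1.1649 = 3.4131 kg m².

3.41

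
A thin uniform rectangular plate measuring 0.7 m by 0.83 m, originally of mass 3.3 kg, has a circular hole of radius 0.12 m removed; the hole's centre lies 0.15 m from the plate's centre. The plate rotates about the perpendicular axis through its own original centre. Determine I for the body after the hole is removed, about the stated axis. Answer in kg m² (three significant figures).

0.317

Unpierced body about its centre: I₀ = (1/12)M(a²+b²) = (1/12)(3.3)[(0.7)² + (0.83)²] = 0.3242 kg m².
The removed disk has mass m = M·πr²/(ab) = (3.3)·π(0.12)²/(0.7·0.83) = 0.25695 kg (same uniform areal density).
Its moment of inertia about the rotation axis (parallel-axis theorem): I_hole = (1/2)mr² + md² = (1/2)(0.25695)(0.12)² + (0.25695)(0.15)² = 0.0076314 kg m².
Treating the hole as negative mass, I = I₀ − I_hole = 0.3242 − 0.0076314 = 0.31657 kg m².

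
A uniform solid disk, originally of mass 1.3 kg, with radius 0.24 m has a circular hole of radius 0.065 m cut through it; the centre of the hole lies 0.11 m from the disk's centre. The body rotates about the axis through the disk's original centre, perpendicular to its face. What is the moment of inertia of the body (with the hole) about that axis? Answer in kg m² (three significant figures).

0.0361

Unpierced body about its centre: I₀ = (1/2)MR² = (1/2)(1.3)(0.24)² = 0.03744 kg m².
The removed disk has mass m = M·(r/R)² = (1.3)(0.065/0.24)² = 0.095356 kg (same uniform areal density).
Its moment of inertia about the rotation axis (parallel-axis theorem): I_hole = (1/2)mr² + md² = (1/2)(0.095356)(0.065)² + (0.095356)(0.11)² = 0.0013552 kg m².
Treating the hole as negative mass, I = I₀ − I_hole = 0.03744 − 0.0013552 = 0.036085 kg m².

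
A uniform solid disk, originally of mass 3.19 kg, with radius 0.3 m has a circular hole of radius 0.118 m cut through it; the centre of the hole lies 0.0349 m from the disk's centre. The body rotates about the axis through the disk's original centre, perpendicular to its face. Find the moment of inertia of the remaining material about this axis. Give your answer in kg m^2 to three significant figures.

0.140

Unpierced body about its centre: I₀ = (1/2)MR² = (1/2)(3.19)(0.3)² = 0.14355 kg m^2.
The removed disk has mass m = M·(r/R)² = (3.19)(0.118/0.3)² = 0.49353 kg (same uniform areal density).
Its moment of inertia about the rotation axis (parallel-axis theorem): I_hole = (1/2)mr² + md² = (1/2)(0.49353)(0.118)² + (0.49353)(0.0349)² = 0.0040371 kg m^2.
Treating the hole as negative mass, I = I₀ − I_hole = 0.14355 − 0.0040371 = 0.13951 kg m^2.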